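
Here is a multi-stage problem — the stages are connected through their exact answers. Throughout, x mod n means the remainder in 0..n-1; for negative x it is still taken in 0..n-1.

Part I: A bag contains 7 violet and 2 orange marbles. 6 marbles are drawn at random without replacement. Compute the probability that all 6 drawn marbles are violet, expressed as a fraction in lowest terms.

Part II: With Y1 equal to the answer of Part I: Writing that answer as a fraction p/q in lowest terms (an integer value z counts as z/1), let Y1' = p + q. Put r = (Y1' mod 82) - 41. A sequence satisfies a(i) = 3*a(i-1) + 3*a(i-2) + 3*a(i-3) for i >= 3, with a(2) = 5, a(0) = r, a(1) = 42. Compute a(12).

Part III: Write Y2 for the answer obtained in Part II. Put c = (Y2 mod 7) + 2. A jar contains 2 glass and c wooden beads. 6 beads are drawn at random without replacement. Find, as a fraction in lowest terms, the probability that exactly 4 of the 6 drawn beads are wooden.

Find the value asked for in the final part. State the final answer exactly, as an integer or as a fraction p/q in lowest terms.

1/3

Part I: total draws C(9,6) = 84; favorable C(7,6) = 7; P = 1/12; answer 1/12
Part II: Y1 = 1/12; threaded value p + q = 13; r = -28; a(3) = 3*(5) + 3*(42) + 3*(-28) = 57; iterating: a(3)=57, a(4)=312, a(5)=1122, a(6)=4473, a(7)=17721, a(8)=69948, a(9)=276426, a(10)=1092285, a(11)=4315977, a(12)=17054064; answer 17054064
Part III: Y2 = 17054064; c = 8; total draws C(10,6) = 210; favorable C(8,4)*C(2,2) = 70; P = 1/3; answer 1/3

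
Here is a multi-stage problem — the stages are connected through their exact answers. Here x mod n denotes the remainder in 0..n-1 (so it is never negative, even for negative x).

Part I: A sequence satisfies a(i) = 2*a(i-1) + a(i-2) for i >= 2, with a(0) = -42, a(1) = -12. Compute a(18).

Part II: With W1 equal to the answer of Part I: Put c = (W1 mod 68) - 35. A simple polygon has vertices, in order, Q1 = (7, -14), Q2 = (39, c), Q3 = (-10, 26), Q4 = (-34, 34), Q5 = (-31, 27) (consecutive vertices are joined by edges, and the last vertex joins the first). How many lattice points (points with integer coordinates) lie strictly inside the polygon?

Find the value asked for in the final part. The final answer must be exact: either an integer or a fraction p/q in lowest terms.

Part I: a(2) = 2*(-12) + 1*(-42) = -66; iterating: a(2)=-66, a(3)=-144, a(4)=-354, a(5)=-852, a(6)=-2058, a(7)=-4968, a(8)=-11994, a(9)=-28956, a(10)=-69906, a(11)=-168768, a(12)=-407442, a(13)=-983652, a(14)=-2374746, a(15)=-5733144, a(16)=-13841034, a(17)=-33415212, a(18)=-80671458; answer -80671458
Part II: W1 = -80671458; c = -33; cross terms: (7*-33 - 39*-14)=315, (39*26 - -10*-33)=684, (-10*34 - -34*26)=544, (-34*27 - -31*34)=136, (-31*-14 - 7*27)=245; twice the area = |1924| = 1924; area = 962; boundary points = 1 + 1 + 8 + 1 + 1 = 12; strictly interior points = area - boundary/2 + 1 = 957; answer 957

957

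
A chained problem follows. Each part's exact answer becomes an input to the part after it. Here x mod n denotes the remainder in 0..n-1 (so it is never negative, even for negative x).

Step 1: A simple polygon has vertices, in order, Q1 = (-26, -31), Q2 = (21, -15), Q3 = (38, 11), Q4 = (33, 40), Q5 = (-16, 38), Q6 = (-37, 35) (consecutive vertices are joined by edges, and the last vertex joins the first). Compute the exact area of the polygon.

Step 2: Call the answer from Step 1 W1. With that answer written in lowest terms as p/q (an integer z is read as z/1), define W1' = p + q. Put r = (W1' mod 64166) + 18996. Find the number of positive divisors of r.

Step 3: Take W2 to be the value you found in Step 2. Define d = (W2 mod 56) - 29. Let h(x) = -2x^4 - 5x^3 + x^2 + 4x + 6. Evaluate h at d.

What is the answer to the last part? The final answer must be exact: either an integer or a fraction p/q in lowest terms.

-342294

Step 1: cross terms: (-26*-15 - 21*-31)=1041, (21*11 - 38*-15)=801, (38*40 - 33*11)=1157, (33*38 - -16*40)=1894, (-16*35 - -37*38)=846, (-37*-31 - -26*35)=2057; twice the area = |7796| = 7796; area = 3898; answer 3898
Step 2: W1 = 3898; threaded value p + q = 3899; r = 22895; 22895 = 5 * 19 * 241; number of divisors = (1+1) * (1+1) * (1+1) = 8; answer 8
Step 3: W2 = 8; d = -21; -2*(-21)^4 - 5*(-21)^3 + 1*(-21)^2 + 4*(-21)^1 + 6 = (-388962) + (46305) + (441) + (-84) + (6) = -342294; answer -342294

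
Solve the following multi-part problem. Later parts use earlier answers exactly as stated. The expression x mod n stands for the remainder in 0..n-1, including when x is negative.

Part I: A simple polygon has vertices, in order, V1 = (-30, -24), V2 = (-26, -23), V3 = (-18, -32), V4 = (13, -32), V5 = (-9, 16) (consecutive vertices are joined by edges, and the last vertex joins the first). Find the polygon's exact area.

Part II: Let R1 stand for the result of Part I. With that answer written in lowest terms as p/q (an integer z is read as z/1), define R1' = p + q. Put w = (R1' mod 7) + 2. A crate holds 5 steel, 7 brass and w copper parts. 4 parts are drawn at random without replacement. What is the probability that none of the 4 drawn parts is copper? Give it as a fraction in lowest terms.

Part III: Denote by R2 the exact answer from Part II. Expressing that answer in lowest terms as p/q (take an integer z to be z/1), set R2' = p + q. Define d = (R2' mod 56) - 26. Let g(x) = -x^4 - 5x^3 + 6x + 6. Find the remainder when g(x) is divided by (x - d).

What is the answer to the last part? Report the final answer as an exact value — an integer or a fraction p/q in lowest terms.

42

Part I: cross terms: (-30*-23 - -26*-24)=66, (-26*-32 - -18*-23)=418, (-18*-32 - 13*-32)=992, (13*16 - -9*-32)=-80, (-9*-24 - -30*16)=696; twice the area = |2092| = 2092; area = 1046; answer 1046
Part II: R1 = 1046; threaded value p + q = 1047; w = 6; total draws C(18,4) = 3060; favorable C(12,4) = 495; P = 11/68; answer 11/68
Part III: R2 = 11/68; threaded value p + q = 79; d = -3; remainder = value at the root: -1*(-3)^4 - 5*(-3)^3 + 6*(-3)^1 + 6 = (-81) + (135) + (-18) + (6) = 42; answer 42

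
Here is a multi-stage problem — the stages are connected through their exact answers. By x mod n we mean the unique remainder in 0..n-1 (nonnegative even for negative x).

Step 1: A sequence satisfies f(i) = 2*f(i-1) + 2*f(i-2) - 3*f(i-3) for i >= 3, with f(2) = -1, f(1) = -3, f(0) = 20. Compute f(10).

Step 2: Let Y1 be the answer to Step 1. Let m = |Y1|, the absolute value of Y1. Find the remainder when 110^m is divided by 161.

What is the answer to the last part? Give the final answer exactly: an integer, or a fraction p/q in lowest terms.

Step 1: f(3) = 2*(-1) + 2*(-3) - 3*(20) = -68; iterating: f(3)=-68, f(4)=-129, f(5)=-391, f(6)=-836, f(7)=-2067, f(8)=-4633, f(9)=-10892, f(10)=-24849; answer -24849
Step 2: Y1 = -24849; m = 24849; squarings mod 161: 110^1=110, 110^2=25, 110^4=142, 110^8=39, 110^16=72, 110^32=32, 110^64=58, 110^128=144, 110^256=128, 110^512=123, 110^1024=156, 110^2048=25, 110^4096=142, 110^8192=39, 110^16384=72; 110^24849 = 110^1 * 110^16 * 110^256 * 110^8192 * 110^16384 = 139 (mod 161); answer 139

139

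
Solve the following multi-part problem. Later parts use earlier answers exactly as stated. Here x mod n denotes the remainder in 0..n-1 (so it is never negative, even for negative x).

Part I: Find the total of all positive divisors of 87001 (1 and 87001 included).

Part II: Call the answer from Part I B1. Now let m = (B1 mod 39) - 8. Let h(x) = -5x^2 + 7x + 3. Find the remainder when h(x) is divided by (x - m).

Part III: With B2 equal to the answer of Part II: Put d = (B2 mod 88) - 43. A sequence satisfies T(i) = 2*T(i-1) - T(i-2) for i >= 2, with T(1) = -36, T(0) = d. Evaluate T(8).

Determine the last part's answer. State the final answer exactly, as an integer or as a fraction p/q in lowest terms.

-386

Part I: 87001 = 19^2 * 241; sigma = (1 + 19 + 361) * (1 + 241) = 381 * 242 = 92202; answer 92202
Part II: B1 = 92202; m = -2; remainder = value at the root: -5*(-2)^2 + 7*(-2)^1 + 3 = (-20) + (-14) + (3) = -31; answer -31
Part III: B2 = -31; d = 14; T(2) = 2*(-36) - 1*(14) = -86; iterating: T(2)=-86, T(3)=-136, T(4)=-186, T(5)=-236, T(6)=-286, T(7)=-336, T(8)=-386; answer -386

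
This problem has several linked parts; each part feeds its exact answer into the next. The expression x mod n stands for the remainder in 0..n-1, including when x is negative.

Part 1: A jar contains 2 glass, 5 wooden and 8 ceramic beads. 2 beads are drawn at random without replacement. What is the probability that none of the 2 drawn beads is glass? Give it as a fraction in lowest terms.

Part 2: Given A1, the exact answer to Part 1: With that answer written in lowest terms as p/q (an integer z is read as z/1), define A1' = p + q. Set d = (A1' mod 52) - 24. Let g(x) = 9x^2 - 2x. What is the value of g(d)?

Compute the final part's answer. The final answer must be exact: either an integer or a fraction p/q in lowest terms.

2055

Part 1: total draws C(15,2) = 105; favorable C(13,2) = 78; P = 26/35; answer 26/35
Part 2: A1 = 26/35; threaded value p + q = 61; d = -15; 9*(-15)^2 - 2*(-15)^1 = (2025) + (30) = 2055; answer 2055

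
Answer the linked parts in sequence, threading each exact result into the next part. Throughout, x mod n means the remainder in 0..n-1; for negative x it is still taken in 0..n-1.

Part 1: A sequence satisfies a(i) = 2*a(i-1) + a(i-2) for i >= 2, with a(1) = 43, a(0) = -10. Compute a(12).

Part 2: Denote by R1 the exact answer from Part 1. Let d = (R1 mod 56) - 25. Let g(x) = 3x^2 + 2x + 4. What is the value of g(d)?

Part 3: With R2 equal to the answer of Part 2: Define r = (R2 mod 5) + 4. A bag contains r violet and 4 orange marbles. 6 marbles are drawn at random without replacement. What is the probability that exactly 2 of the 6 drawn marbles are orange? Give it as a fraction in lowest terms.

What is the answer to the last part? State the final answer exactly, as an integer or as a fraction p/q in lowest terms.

3/7

Part 1: a(2) = 2*(43) + 1*(-10) = 76; iterating: a(2)=76, a(3)=195, a(4)=466, a(5)=1127, a(6)=2720, a(7)=6567, a(8)=15854, a(9)=38275, a(10)=92404, a(11)=223083, a(12)=538570; answer 538570
Part 2: R1 = 538570; d = -7; 3*(-7)^2 + 2*(-7)^1 + 4 = (147) + (-14) + (4) = 137; answer 137
Part 3: R2 = 137; r = 6; total draws C(10,6) = 210; favorable C(4,2)*C(6,4) = 90; P = 3/7; answer 3/7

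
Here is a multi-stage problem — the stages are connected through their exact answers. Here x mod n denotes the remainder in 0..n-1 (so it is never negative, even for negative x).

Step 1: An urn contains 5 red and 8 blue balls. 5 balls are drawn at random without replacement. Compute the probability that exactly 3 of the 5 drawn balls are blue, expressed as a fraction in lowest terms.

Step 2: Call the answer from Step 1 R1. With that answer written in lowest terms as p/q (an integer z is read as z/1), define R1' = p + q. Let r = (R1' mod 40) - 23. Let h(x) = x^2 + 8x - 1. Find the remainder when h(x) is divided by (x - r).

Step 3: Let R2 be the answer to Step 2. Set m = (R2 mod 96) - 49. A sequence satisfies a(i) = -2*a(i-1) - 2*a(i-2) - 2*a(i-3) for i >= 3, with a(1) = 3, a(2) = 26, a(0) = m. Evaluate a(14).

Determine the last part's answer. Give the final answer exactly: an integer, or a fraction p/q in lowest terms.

Step 1: total draws C(13,5) = 1287; favorable C(8,3)*C(5,2) = 560; P = 560/1287; answer 560/1287
Step 2: R1 = 560/1287; threaded value p + q = 1847; r = -16; remainder = value at the root: 1*(-16)^2 + 8*(-16)^1 - 1 = (256) + (-128) + (-1) = 127; answer 127
Step 3: R2 = 127; m = -18; a(3) = -2*(26) - 2*(3) - 2*(-18) = -22; iterating: a(3)=-22, a(4)=-14, a(5)=20, a(6)=32, a(7)=-76, a(8)=48, a(9)=-8, a(10)=72, a(11)=-224, a(12)=320, a(13)=-336, a(14)=480; answer 480

480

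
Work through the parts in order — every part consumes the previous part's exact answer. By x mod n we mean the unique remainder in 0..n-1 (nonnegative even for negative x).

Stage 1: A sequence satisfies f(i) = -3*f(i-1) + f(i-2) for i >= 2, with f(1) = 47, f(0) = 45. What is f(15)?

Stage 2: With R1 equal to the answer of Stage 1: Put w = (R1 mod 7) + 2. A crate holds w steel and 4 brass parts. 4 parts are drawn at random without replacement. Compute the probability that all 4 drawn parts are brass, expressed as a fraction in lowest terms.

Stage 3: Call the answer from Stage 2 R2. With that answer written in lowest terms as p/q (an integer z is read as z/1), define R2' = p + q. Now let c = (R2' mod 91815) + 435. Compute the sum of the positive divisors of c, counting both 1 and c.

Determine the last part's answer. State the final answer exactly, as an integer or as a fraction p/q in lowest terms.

Stage 1: f(2) = -3*(47) + 1*(45) = -96; iterating: f(2)=-96, f(3)=335, f(4)=-1101, f(5)=3638, f(6)=-12015, f(7)=39683, f(8)=-131064, f(9)=432875, f(10)=-1429689, f(11)=4721942, f(12)=-15595515, f(13)=51508487, f(14)=-170120976, f(15)=561871415; answer 561871415
Stage 2: R1 = 561871415; w = 2; total draws C(6,4) = 15; favorable C(4,4) = 1; P = 1/15; answer 1/15
Stage 3: R2 = 1/15; threaded value p + q = 16; c = 451; 451 = 11 * 41; sigma = (1 + 11) * (1 + 41) = 12 * 42 = 504; answer 504

504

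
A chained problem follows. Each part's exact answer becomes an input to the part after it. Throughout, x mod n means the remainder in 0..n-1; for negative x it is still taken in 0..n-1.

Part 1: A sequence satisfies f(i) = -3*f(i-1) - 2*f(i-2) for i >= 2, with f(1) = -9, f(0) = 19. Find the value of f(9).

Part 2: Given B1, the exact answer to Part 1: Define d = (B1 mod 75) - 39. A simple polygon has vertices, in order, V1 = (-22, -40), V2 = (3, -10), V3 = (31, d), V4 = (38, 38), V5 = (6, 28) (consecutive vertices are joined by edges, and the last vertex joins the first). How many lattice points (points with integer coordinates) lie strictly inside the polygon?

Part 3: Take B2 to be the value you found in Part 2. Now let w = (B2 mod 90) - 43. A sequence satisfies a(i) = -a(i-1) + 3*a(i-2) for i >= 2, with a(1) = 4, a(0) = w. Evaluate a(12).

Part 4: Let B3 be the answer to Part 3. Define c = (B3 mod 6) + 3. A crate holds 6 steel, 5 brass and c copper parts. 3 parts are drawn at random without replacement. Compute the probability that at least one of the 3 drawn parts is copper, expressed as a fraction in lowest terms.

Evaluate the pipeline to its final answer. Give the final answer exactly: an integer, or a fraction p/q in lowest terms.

268/323

Part 1: f(2) = -3*(-9) - 2*(19) = -11; iterating: f(2)=-11, f(3)=51, f(4)=-131, f(5)=291, f(6)=-611, f(7)=1251, f(8)=-2531, f(9)=5091; answer 5091
Part 2: B1 = 5091; d = 27; cross terms: (-22*-10 - 3*-40)=340, (3*27 - 31*-10)=391, (31*38 - 38*27)=152, (38*28 - 6*38)=836, (6*-40 - -22*28)=376; twice the area = |2095| = 2095; area = 2095/2; boundary points = 5 + 1 + 1 + 2 + 4 = 13; strictly interior points = area - boundary/2 + 1 = 1042; answer 1042
Part 3: B2 = 1042; w = 9; a(2) = -1*(4) + 3*(9) = 23; iterating: a(2)=23, a(3)=-11, a(4)=80, a(5)=-113, a(6)=353, a(7)=-692, a(8)=1751, a(9)=-3827, a(10)=9080, a(11)=-20561, a(12)=47801; answer 47801
Part 4: B3 = 47801; c = 8; total draws C(19,3) = 969; complement C(11,3) = 165; favorable 969 - 165 = 804; P = 268/323; answer 268/323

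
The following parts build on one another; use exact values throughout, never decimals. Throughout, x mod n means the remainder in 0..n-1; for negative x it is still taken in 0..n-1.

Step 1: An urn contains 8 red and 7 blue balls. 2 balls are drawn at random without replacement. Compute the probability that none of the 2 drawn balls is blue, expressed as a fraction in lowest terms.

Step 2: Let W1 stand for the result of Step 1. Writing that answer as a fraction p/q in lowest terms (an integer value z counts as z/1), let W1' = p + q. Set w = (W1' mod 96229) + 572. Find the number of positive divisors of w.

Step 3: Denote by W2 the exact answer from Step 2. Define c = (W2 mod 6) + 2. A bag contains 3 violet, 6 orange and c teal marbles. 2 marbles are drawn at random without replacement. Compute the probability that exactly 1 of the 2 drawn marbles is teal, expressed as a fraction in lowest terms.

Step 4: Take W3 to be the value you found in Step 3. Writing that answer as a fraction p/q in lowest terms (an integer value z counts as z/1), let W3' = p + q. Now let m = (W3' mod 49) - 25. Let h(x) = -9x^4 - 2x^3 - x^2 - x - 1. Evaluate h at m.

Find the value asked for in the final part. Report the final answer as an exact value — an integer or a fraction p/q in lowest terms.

Step 1: total draws C(15,2) = 105; favorable C(8,2) = 28; P = 4/15; answer 4/15
Step 2: W1 = 4/15; threaded value p + q = 19; w = 591; 591 = 3 * 197; number of divisors = (1+1) * (1+1) = 4; answer 4
Step 3: W2 = 4; c = 6; total draws C(15,2) = 105; favorable C(6,1)*C(9,1) = 54; P = 18/35; answer 18/35
Step 4: W3 = 18/35; threaded value p + q = 53; m = -21; -9*(-21)^4 - 2*(-21)^3 - 1*(-21)^2 - 1*(-21)^1 - 1 = (-1750329) + (18522) + (-441) + (21) + (-1) = -1732228; answer -1732228

-1732228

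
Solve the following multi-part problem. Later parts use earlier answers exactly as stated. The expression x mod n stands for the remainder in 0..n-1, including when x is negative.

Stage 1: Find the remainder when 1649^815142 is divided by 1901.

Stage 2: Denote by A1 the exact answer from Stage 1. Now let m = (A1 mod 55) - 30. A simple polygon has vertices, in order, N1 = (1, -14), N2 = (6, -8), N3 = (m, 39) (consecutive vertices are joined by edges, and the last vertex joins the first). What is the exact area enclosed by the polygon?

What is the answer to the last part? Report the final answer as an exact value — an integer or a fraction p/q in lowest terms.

Stage 1: squarings mod 1901: 1649^1=1649, 1649^2=771, 1649^4=1329, 1649^8=212, 1649^16=1221, 1649^32=457, 1649^64=1640, 1649^128=1586, 1649^256=373, 1649^512=356, 1649^1024=1270, 1649^2048=852, 1649^4096=1623, 1649^8192=1244, 1649^16384=122, 1649^32768=1577, 1649^65536=421, 1649^131072=448, 1649^262144=1099, 1649^524288=666; 1649^815142 = 1649^2 * 1649^4 * 1649^32 * 1649^4096 * 1649^8192 * 1649^16384 * 1649^262144 * 1649^524288 = 1571 (mod 1901); answer 1571
Stage 2: A1 = 1571; m = 1; cross terms: (1*-8 - 6*-14)=76, (6*39 - 1*-8)=242, (1*-14 - 1*39)=-53; twice the area = |265| = 265; area = 265/2; answer 265/2

265/2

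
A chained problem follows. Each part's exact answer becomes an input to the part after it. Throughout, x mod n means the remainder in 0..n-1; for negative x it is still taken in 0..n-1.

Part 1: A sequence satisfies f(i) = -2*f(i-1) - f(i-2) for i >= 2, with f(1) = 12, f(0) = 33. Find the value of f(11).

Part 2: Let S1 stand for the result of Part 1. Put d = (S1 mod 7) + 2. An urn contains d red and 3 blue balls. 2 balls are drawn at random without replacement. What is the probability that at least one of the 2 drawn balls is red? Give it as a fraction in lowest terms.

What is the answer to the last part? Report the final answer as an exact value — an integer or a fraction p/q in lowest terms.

7/10

Part 1: f(2) = -2*(12) - 1*(33) = -57; iterating: f(2)=-57, f(3)=102, f(4)=-147, f(5)=192, f(6)=-237, f(7)=282, f(8)=-327, f(9)=372, f(10)=-417, f(11)=462; answer 462
Part 2: S1 = 462; d = 2; total draws C(5,2) = 10; complement C(3,2) = 3; favorable 10 - 3 = 7; P = 7/10; answer 7/10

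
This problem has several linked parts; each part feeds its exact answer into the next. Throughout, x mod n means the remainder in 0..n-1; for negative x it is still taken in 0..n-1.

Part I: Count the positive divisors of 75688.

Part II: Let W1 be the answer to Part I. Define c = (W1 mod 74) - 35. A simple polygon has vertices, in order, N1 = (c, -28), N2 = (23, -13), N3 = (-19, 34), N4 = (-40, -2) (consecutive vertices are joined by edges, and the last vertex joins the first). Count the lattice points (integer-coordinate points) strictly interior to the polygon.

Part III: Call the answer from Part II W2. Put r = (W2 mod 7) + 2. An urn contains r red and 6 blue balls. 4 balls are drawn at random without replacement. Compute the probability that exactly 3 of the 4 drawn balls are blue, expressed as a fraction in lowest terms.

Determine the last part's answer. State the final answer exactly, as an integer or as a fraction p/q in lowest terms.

Part I: 75688 = 2^3 * 9461; number of divisors = (3+1) * (1+1) = 8; answer 8
Part II: W1 = 8; c = -27; cross terms: (-27*-13 - 23*-28)=995, (23*34 - -19*-13)=535, (-19*-2 - -40*34)=1398, (-40*-28 - -27*-2)=1066; twice the area = |3994| = 3994; area = 1997; boundary points = 5 + 1 + 3 + 13 = 22; strictly interior points = area - boundary/2 + 1 = 1987; answer 1987
Part III: W2 = 1987; r = 8; total draws C(14,4) = 1001; favorable C(6,3)*C(8,1) = 160; P = 160/1001; answer 160/1001

160/1001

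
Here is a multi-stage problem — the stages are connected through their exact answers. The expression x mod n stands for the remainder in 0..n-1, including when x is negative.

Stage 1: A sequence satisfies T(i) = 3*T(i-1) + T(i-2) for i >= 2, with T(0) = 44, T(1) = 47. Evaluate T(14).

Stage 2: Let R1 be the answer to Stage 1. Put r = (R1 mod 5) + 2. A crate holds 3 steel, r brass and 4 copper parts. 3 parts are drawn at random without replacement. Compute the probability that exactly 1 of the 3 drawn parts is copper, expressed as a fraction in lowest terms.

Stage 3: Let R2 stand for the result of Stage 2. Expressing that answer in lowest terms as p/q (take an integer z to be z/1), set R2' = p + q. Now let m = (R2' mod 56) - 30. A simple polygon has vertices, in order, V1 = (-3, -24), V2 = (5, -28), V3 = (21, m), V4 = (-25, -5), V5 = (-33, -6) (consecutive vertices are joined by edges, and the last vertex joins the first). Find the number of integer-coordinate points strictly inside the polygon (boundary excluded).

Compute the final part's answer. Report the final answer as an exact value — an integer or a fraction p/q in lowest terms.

Stage 1: T(2) = 3*(47) + 1*(44) = 185; iterating: T(2)=185, T(3)=602, T(4)=1991, T(5)=6575, T(6)=21716, T(7)=71723, T(8)=236885, T(9)=782378, T(10)=2584019, T(11)=8534435, T(12)=28187324, T(13)=93096407, T(14)=307476545; answer 307476545
Stage 2: R1 = 307476545; r = 2; total draws C(9,3) = 84; favorable C(4,1)*C(5,2) = 40; P = 10/21; answer 10/21
Stage 3: R2 = 10/21; threaded value p + q = 31; m = 1; cross terms: (-3*-28 - 5*-24)=204, (5*1 - 21*-28)=593, (21*-5 - -25*1)=-80, (-25*-6 - -33*-5)=-15, (-33*-24 - -3*-6)=774; twice the area = |1476| = 1476; area = 738; boundary points = 4 + 1 + 2 + 1 + 6 = 14; strictly interior points = area - boundary/2 + 1 = 732; answer 732

732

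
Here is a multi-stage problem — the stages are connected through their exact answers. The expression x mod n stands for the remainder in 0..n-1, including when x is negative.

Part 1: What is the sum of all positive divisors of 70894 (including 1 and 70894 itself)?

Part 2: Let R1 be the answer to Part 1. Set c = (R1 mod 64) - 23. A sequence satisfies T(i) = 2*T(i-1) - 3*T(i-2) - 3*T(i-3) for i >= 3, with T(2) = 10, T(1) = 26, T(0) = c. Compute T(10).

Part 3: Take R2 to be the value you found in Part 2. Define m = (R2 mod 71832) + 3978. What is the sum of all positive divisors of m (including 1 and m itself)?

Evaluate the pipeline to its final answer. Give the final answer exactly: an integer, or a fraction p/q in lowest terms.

48890

Part 1: 70894 = 2 * 35447; sigma = (1 + 2) * (1 + 35447) = 3 * 35448 = 106344; answer 106344
Part 2: R1 = 106344; c = 17; T(3) = 2*(10) - 3*(26) - 3*(17) = -109; iterating: T(3)=-109, T(4)=-326, T(5)=-355, T(6)=595, T(7)=3233, T(8)=5746, T(9)=8, T(10)=-26921; answer -26921
Part 3: R2 = -26921; m = 48889; 48889 is prime, so its only divisors are 1 and 48889; sigma = 1 + 48889 = 48890; answer 48890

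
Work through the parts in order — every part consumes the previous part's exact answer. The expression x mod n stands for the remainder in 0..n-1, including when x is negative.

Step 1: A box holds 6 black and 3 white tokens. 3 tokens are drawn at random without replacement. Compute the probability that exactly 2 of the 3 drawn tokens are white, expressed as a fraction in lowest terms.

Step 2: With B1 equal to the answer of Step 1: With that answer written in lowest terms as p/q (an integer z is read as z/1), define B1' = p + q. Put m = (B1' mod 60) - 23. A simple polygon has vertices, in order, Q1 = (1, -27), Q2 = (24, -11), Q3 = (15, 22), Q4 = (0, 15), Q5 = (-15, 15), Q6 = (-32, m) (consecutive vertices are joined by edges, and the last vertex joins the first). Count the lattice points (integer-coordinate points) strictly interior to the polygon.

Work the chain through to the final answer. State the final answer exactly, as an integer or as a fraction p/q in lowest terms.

1599

Step 1: total draws C(9,3) = 84; favorable C(3,2)*C(6,1) = 18; P = 3/14; answer 3/14
Step 2: B1 = 3/14; threaded value p + q = 17; m = -6; cross terms: (1*-11 - 24*-27)=637, (24*22 - 15*-11)=693, (15*15 - 0*22)=225, (0*15 - -15*15)=225, (-15*-6 - -32*15)=570, (-32*-27 - 1*-6)=870; twice the area = |3220| = 3220; area = 1610; boundary points = 1 + 3 + 1 + 15 + 1 + 3 = 24; strictly interior points = area - boundary/2 + 1 = 1599; answer 1599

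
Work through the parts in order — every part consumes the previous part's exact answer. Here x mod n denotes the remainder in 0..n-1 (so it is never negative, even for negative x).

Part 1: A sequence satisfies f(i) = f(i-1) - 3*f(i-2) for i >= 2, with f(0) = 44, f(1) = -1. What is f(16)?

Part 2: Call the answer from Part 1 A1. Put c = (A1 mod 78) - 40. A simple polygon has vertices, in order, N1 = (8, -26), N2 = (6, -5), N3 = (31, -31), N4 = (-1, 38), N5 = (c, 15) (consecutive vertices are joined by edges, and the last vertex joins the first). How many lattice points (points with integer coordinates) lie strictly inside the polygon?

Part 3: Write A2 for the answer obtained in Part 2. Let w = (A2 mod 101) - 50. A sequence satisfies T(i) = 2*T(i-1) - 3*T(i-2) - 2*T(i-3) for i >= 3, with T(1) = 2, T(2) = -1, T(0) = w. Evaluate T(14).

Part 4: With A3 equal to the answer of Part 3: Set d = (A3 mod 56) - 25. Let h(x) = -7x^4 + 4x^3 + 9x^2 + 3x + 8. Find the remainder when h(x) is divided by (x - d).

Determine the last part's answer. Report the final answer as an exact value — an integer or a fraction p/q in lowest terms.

Part 1: f(2) = 1*(-1) - 3*(44) = -133; iterating: f(2)=-133, f(3)=-130, f(4)=269, f(5)=659, f(6)=-148, f(7)=-2125, f(8)=-1681, f(9)=4694, f(10)=9737, f(11)=-4345, f(12)=-33556, f(13)=-20521, f(14)=80147, f(15)=141710, f(16)=-98731; answer -98731
Part 2: A1 = -98731; c = -23; cross terms: (8*-5 - 6*-26)=116, (6*-31 - 31*-5)=-31, (31*38 - -1*-31)=1147, (-1*15 - -23*38)=859, (-23*-26 - 8*15)=478; twice the area = |2569| = 2569; area = 2569/2; boundary points = 1 + 1 + 1 + 1 + 1 = 5; strictly interior points = area - boundary/2 + 1 = 1283; answer 1283
Part 3: A2 = 1283; w = 21; T(3) = 2*(-1) - 3*(2) - 2*(21) = -50; iterating: T(3)=-50, T(4)=-101, T(5)=-50, T(6)=303, T(7)=958, T(8)=1107, T(9)=-1266, T(10)=-7769, T(11)=-13954, T(12)=-2069, T(13)=53262, T(14)=140639; answer 140639
Part 4: A3 = 140639; d = -2; remainder = value at the root: -7*(-2)^4 + 4*(-2)^3 + 9*(-2)^2 + 3*(-2)^1 + 8 = (-112) + (-32) + (36) + (-6) + (8) = -106; answer -106

-106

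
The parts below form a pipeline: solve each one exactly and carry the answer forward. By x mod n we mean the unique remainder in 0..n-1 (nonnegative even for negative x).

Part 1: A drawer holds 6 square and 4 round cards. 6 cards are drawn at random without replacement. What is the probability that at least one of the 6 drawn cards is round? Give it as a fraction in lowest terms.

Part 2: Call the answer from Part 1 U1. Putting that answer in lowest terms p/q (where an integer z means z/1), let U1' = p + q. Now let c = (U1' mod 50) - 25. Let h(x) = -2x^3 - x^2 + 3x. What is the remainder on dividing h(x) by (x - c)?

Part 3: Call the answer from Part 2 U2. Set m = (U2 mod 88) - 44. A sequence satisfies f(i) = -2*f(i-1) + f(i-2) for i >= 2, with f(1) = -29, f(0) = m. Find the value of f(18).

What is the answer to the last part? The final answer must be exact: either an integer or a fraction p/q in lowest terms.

59121688

Part 1: total draws C(10,6) = 210; complement C(6,6) = 1; favorable 210 - 1 = 209; P = 209/210; answer 209/210
Part 2: U1 = 209/210; threaded value p + q = 419; c = -6; remainder = value at the root: -2*(-6)^3 - 1*(-6)^2 + 3*(-6)^1 = (432) + (-36) + (-18) = 378; answer 378
Part 3: U2 = 378; m = -18; f(2) = -2*(-29) + 1*(-18) = 40; iterating: f(2)=40, f(3)=-109, f(4)=258, f(5)=-625, f(6)=1508, f(7)=-3641, f(8)=8790, f(9)=-21221, f(10)=51232, f(11)=-123685, f(12)=298602, f(13)=-720889, f(14)=1740380, f(15)=-4201649, f(16)=10143678, f(17)=-24489005, f(18)=59121688; answer 59121688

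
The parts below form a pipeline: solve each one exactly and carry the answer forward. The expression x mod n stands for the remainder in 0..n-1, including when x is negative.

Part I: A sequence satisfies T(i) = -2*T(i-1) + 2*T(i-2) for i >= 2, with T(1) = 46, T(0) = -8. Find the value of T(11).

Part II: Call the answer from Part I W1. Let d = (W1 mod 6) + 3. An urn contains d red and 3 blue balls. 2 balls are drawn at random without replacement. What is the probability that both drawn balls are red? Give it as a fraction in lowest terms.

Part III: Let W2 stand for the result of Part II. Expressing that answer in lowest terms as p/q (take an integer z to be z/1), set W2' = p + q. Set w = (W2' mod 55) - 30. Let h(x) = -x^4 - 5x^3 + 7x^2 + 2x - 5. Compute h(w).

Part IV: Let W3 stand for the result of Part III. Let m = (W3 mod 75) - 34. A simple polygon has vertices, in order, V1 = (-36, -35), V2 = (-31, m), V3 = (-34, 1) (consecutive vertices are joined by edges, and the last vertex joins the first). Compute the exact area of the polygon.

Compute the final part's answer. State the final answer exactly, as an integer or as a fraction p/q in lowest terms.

Part I: T(2) = -2*(46) + 2*(-8) = -108; iterating: T(2)=-108, T(3)=308, T(4)=-832, T(5)=2280, T(6)=-6224, T(7)=17008, T(8)=-46464, T(9)=126944, T(10)=-346816, T(11)=947520; answer 947520
Part II: W1 = 947520; d = 3; total draws C(6,2) = 15; favorable C(3,2) = 3; P = 1/5; answer 1/5
Part III: W2 = 1/5; threaded value p + q = 6; w = -24; -1*(-24)^4 - 5*(-24)^3 + 7*(-24)^2 + 2*(-24)^1 - 5 = (-331776) + (69120) + (4032) + (-48) + (-5) = -258677; answer -258677
Part IV: W3 = -258677; m = 39; cross terms: (-36*39 - -31*-35)=-2489, (-31*1 - -34*39)=1295, (-34*-35 - -36*1)=1226; twice the area = |32| = 32; area = 16; answer 16

16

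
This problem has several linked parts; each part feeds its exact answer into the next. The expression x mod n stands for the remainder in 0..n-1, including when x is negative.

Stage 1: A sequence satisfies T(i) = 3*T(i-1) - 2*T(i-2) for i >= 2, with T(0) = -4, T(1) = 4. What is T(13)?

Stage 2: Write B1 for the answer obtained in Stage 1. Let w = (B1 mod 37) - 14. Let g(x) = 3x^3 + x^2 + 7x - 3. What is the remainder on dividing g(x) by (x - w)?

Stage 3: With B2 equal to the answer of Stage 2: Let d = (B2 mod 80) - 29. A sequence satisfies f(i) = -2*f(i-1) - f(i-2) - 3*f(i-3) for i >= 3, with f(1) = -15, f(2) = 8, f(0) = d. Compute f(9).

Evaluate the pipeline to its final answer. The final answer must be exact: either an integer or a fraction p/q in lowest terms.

-8200

Stage 1: T(2) = 3*(4) - 2*(-4) = 20; iterating: T(2)=20, T(3)=52, T(4)=116, T(5)=244, T(6)=500, T(7)=1012, T(8)=2036, T(9)=4084, T(10)=8180, T(11)=16372, T(12)=32756, T(13)=65524; answer 65524
Stage 2: B1 = 65524; w = 20; remainder = value at the root: 3*(20)^3 + 1*(20)^2 + 7*(20)^1 - 3 = (24000) + (400) + (140) + (-3) = 24537; answer 24537
Stage 3: B2 = 24537; d = 28; f(3) = -2*(8) - 1*(-15) - 3*(28) = -85; iterating: f(3)=-85, f(4)=207, f(5)=-353, f(6)=754, f(7)=-1776, f(8)=3857, f(9)=-8200; answer -8200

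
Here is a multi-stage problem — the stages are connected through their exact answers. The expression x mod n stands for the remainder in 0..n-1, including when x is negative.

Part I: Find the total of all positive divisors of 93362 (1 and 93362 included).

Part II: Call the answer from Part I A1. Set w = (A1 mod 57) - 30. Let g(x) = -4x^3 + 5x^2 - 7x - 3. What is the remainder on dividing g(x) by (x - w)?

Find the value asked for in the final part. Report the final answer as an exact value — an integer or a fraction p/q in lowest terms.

Part I: 93362 = 2 * 46681; sigma = (1 + 2) * (1 + 46681) = 3 * 46682 = 140046; answer 140046
Part II: A1 = 140046; w = 24; remainder = value at the root: -4*(24)^3 + 5*(24)^2 - 7*(24)^1 - 3 = (-55296) + (2880) + (-168) + (-3) = -52587; answer -52587

-52587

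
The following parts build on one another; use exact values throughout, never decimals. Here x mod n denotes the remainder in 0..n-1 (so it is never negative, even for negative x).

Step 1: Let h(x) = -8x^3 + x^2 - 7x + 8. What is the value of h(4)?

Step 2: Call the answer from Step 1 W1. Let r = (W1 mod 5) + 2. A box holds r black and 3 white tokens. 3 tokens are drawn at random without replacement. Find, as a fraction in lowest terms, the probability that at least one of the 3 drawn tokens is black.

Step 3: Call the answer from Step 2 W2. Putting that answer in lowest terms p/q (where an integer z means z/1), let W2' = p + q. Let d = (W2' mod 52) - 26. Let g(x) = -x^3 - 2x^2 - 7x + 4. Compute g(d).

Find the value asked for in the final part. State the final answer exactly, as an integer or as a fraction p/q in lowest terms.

3034

Step 1: -8*(4)^3 + 1*(4)^2 - 7*(4)^1 + 8 = (-512) + (16) + (-28) + (8) = -516; answer -516
Step 2: W1 = -516; r = 6; total draws C(9,3) = 84; complement C(3,3) = 1; favorable 84 - 1 = 83; P = 83/84; answer 83/84
Step 3: W2 = 83/84; threaded value p + q = 167; d = -15; -1*(-15)^3 - 2*(-15)^2 - 7*(-15)^1 + 4 = (3375) + (-450) + (105) + (4) = 3034; answer 3034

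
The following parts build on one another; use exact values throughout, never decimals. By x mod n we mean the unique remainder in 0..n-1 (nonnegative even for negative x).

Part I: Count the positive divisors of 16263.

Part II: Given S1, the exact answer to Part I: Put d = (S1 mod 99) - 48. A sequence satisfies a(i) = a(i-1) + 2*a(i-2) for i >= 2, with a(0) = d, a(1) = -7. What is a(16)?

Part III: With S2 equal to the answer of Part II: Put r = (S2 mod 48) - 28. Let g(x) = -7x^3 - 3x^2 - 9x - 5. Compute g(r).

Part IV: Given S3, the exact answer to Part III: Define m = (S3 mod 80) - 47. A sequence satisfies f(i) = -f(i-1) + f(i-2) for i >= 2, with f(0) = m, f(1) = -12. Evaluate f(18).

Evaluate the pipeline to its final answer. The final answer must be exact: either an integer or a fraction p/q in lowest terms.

-31275

Part I: 16263 = 3^2 * 13 * 139; number of divisors = (2+1) * (1+1) * (1+1) = 12; answer 12
Part II: S1 = 12; d = -36; a(2) = 1*(-7) + 2*(-36) = -79; iterating: a(2)=-79, a(3)=-93, a(4)=-251, a(5)=-437, a(6)=-939, a(7)=-1813, a(8)=-3691, a(9)=-7317, a(10)=-14699, a(11)=-29333, a(12)=-58731, a(13)=-117397, a(14)=-234859, a(15)=-469653, a(16)=-939371; answer -939371
Part III: S2 = -939371; r = 9; -7*(9)^3 - 3*(9)^2 - 9*(9)^1 - 5 = (-5103) + (-243) + (-81) + (-5) = -5432; answer -5432
Part IV: S3 = -5432; m = -39; f(2) = -1*(-12) + 1*(-39) = -27; iterating: f(2)=-27, f(3)=15, f(4)=-42, f(5)=57, f(6)=-99, f(7)=156, f(8)=-255, f(9)=411, f(10)=-666, f(11)=1077, f(12)=-1743, f(13)=2820, f(14)=-4563, f(15)=7383, f(16)=-11946, f(17)=19329, f(18)=-31275; answer -31275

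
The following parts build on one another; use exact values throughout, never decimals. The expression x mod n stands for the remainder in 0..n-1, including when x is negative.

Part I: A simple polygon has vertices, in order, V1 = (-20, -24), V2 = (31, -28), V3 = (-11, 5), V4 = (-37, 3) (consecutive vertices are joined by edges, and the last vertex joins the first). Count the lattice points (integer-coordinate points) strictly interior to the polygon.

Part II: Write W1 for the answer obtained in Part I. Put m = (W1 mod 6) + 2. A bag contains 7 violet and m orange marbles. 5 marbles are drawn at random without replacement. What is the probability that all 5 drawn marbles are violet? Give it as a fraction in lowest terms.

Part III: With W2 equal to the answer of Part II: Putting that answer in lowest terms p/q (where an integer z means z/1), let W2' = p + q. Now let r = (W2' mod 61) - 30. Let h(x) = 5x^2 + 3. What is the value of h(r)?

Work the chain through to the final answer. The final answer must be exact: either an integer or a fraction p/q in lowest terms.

1448

Part I: cross terms: (-20*-28 - 31*-24)=1304, (31*5 - -11*-28)=-153, (-11*3 - -37*5)=152, (-37*-24 - -20*3)=948; twice the area = |2251| = 2251; area = 2251/2; boundary points = 1 + 3 + 2 + 1 = 7; strictly interior points = area - boundary/2 + 1 = 1123; answer 1123
Part II: W1 = 1123; m = 3; total draws C(10,5) = 252; favorable C(7,5) = 21; P = 1/12; answer 1/12
Part III: W2 = 1/12; threaded value p + q = 13; r = -17; 5*(-17)^2 + 3 = (1445) + (3) = 1448; answer 1448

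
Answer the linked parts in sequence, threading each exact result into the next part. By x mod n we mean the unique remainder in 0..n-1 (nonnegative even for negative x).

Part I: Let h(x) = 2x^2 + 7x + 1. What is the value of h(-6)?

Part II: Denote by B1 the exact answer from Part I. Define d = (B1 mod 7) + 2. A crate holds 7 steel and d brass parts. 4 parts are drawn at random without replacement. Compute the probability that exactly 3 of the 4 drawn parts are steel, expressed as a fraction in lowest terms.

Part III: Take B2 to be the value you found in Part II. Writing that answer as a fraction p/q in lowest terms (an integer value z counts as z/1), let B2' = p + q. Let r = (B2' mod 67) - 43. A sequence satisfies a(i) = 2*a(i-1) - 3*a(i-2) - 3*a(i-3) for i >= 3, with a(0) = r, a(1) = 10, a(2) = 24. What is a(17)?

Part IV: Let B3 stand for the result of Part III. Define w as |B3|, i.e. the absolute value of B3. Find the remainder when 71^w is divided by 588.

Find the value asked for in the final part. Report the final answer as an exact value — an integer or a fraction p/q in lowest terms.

407

Part I: 2*(-6)^2 + 7*(-6)^1 + 1 = (72) + (-42) + (1) = 31; answer 31
Part II: B1 = 31; d = 5; total draws C(12,4) = 495; favorable C(7,3)*C(5,1) = 175; P = 35/99; answer 35/99
Part III: B2 = 35/99; threaded value p + q = 134; r = -43; a(3) = 2*(24) - 3*(10) - 3*(-43) = 147; iterating: a(3)=147, a(4)=192, a(5)=-129, a(6)=-1275, a(7)=-2739, a(8)=-1266, a(9)=9510, a(10)=31035, a(11)=37338, a(12)=-46959, a(13)=-299037, a(14)=-569211, a(15)=-100434, a(16)=2403876, a(17)=6816687; answer 6816687
Part IV: B3 = 6816687; w = 6816687; squarings mod 588: 71^1=71, 71^2=337, 71^4=85, 71^8=169, 71^16=337, 71^32=85, 71^64=169, 71^128=337, 71^256=85, 71^512=169, 71^1024=337, 71^2048=85, 71^4096=169, 71^8192=337, 71^16384=85, 71^32768=169, 71^65536=337, 71^131072=85, 71^262144=169, 71^524288=337, 71^1048576=85, 71^2097152=169, 71^4194304=337; 71^6816687 = 71^1 * 71^2 * 71^4 * 71^8 * 71^32 * 71^128 * 71^256 * 71^512 * 71^524288 * 71^2097152 * 71^4194304 = 407 (mod 588); answer 407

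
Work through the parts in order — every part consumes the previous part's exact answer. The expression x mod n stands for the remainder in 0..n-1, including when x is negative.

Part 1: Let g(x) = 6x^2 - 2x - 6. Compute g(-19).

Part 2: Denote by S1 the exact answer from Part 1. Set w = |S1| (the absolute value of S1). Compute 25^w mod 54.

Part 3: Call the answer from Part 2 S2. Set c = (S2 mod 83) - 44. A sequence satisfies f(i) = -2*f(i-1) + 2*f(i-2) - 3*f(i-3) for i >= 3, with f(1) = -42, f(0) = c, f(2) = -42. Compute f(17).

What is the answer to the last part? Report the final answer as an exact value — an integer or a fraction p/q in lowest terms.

Part 1: 6*(-19)^2 - 2*(-19)^1 - 6 = (2166) + (38) + (-6) = 2198; answer 2198
Part 2: S1 = 2198; w = 2198; squarings mod 54: 25^1=25, 25^2=31, 25^4=43, 25^8=13, 25^16=7, 25^32=49, 25^64=25, 25^128=31, 25^256=43, 25^512=13, 25^1024=7, 25^2048=49; 25^2198 = 25^2 * 25^4 * 25^16 * 25^128 * 25^2048 = 31 (mod 54); answer 31
Part 3: S2 = 31; c = -13; f(3) = -2*(-42) + 2*(-42) - 3*(-13) = 39; iterating: f(3)=39, f(4)=-36, f(5)=276, f(6)=-741, f(7)=2142, f(8)=-6594, f(9)=19695, f(10)=-59004, f(11)=177180, f(12)=-531453, f(13)=1594278, f(14)=-4783002, f(15)=14348919, f(16)=-43046676, f(17)=129140196; answer 129140196

129140196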